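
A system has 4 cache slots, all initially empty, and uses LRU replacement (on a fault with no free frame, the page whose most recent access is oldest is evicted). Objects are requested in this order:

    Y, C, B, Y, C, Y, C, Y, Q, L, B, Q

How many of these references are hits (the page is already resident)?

Y: miss, frames (Y)
C: miss, frames (Y C)
B: miss, frames (Y C B)
Y: hit
C: hit
Y: hit
C: hit
Y: hit
Q: miss, frames (B C Y Q)
L: miss, evict B, frames (C Y Q L)
B: miss, evict C, frames (Y Q L B)
Q: hit
Hits: 6.

6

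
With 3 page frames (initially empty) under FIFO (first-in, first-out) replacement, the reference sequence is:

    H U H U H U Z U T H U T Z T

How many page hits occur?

6

H -> miss, frames [H]
U -> miss, frames [H, U]
H -> hit
U -> hit
H -> hit
U -> hit
Z -> miss, frames [H, U, Z]
U -> hit
T -> miss, evict H, frames [U, Z, T]
H -> miss, evict U, frames [Z, T, H]
U -> miss, evict Z, frames [T, H, U]
T -> hit
Z -> miss, evict T, frames [H, U, Z]
T -> miss, evict H, frames [U, Z, T]
Hits: 6.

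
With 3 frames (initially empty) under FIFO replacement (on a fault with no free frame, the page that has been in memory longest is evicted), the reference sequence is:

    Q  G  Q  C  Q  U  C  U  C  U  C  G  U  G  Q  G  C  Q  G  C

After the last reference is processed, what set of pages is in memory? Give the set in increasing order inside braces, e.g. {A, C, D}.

Q → fault, frames {Q}
G → fault, frames {Q,G}
Q → hit
C → fault, frames {Q,G,C}
Q → hit
U → fault, evict Q, frames {G,C,U}
C → hit
U → hit
C → hit
U → hit
C → hit
G → hit
U → hit
G → hit
Q → fault, evict G, frames {C,U,Q}
G → fault, evict C, frames {U,Q,G}
C → fault, evict U, frames {Q,G,C}
Q → hit
G → hit
C → hit

{C, G, Q}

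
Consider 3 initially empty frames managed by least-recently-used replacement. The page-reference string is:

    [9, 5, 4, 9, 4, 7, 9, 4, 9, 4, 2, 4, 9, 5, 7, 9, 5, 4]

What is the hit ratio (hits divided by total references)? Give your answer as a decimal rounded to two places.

0.56

9: miss, frames {9}
5: miss, frames {9,5}
4: miss, frames {9,5,4}
9: hit
4: hit
7: miss, evict 5, frames {9,4,7}
9: hit
4: hit
9: hit
4: hit
2: miss, evict 7, frames {9,4,2}
4: hit
9: hit
5: miss, evict 2, frames {4,9,5}
7: miss, evict 4, frames {9,5,7}
9: hit
5: hit
4: miss, evict 7, frames {9,5,4}
Hits: 10 of 18 references → 10/18 = 0.5556.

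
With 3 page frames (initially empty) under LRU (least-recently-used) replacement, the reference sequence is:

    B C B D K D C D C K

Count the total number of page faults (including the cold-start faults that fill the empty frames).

B: miss, frames (B)
C: miss, frames (B C)
B: hit
D: miss, frames (C B D)
K: miss, evict C, frames (B D K)
D: hit
C: miss, evict B, frames (K D C)
D: hit
C: hit
K: hit
Page faults: 5.

5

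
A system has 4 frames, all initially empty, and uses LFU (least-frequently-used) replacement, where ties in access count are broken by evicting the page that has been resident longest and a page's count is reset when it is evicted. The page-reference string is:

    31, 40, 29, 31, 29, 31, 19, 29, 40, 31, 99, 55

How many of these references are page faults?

6

31: fault, frames {31}
40: fault, frames {31,40}
29: fault, frames {31,40,29}
31: hit
29: hit
31: hit
19: fault, frames {31,40,29,19}
29: hit
40: hit
31: hit
99: fault, evict 19, frames {31,40,29,99}
55: fault, evict 99, frames {31,40,29,55}
Page faults: 6.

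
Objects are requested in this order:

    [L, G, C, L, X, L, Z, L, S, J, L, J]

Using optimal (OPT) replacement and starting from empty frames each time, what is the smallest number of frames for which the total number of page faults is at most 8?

f=1: 12 faults
f=2: 7 faults
f=3: 7 faults
f=4: 7 faults
f=5: 7 faults
f=6: 7 faults
f=7: 7 faults
Smallest f with faults ≤ 8 is 2.

2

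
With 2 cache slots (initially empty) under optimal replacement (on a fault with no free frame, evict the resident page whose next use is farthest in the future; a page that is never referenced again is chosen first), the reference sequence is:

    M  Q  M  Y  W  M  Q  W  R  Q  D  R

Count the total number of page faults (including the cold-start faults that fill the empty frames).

M: fault, frames (M)
Q: fault, frames (M Q)
M: hit
Y: fault, evict Q, frames (M Y)
W: fault, evict Y, frames (M W)
M: hit
Q: fault, evict M, frames (W Q)
W: hit
R: fault, evict W, frames (Q R)
Q: hit
D: fault, evict Q, frames (R D)
R: hit
Page faults: 7.

7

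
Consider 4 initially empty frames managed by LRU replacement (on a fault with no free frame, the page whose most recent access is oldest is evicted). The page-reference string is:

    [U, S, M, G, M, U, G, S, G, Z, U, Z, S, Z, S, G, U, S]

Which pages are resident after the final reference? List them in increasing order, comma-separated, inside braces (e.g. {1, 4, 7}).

{G, S, U, Z}

U: fault, frames {U}
S: fault, frames {U,S}
M: fault, frames {U,S,M}
G: fault, frames {U,S,M,G}
M: hit
U: hit
G: hit
S: hit
G: hit
Z: fault, evict M, frames {U,S,G,Z}
U: hit
Z: hit
S: hit
Z: hit
S: hit
G: hit
U: hit
S: hit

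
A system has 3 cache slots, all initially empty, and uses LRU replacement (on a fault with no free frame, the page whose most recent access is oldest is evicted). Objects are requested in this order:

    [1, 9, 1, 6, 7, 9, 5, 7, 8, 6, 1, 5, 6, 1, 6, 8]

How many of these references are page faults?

11

1: fault, frames [1]
9: fault, frames [1, 9]
1: hit
6: fault, frames [9, 1, 6]
7: fault, evict 9, frames [1, 6, 7]
9: fault, evict 1, frames [6, 7, 9]
5: fault, evict 6, frames [7, 9, 5]
7: hit
8: fault, evict 9, frames [5, 7, 8]
6: fault, evict 5, frames [7, 8, 6]
1: fault, evict 7, frames [8, 6, 1]
5: fault, evict 8, frames [6, 1, 5]
6: hit
1: hit
6: hit
8: fault, evict 5, frames [1, 6, 8]
Page faults: 11.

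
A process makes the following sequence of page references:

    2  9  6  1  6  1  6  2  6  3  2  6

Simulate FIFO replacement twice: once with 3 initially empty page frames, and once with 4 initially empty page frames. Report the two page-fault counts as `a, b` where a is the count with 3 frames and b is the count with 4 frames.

3 frames: F F F F . . . F . F . F → 7 faults.
4 frames: F F F F . . . . . F F . → 6 faults.
6 < 7: adding a frame reduced faults, as is typical.

7, 6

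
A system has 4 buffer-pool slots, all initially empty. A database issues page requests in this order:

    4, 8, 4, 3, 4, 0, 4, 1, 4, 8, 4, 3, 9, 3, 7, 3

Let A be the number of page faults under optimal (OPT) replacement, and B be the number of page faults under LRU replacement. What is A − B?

Under OPT: F F . F . F . F . . . . F . F . → 7 faults.
Under LRU: F F . F . F . F . F . F F . F . → 9 faults.
A − B = 7 − 9 = -2.

-2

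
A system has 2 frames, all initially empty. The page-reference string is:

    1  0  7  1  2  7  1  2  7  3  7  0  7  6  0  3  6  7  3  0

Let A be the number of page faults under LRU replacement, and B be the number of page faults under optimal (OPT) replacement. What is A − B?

6

Under LRU: F F F F F F F F F F . F . F F F F F F F → 18 faults.
Under OPT: F F F . F . F . F F . F . F . F . F . F → 12 faults.
A − B = 18 − 12 = 6.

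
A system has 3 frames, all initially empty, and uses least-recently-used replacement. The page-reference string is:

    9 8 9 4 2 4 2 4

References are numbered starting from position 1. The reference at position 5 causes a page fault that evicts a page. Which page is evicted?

pos 1: 9: miss, frames {9}
pos 2: 8: miss, frames {9,8}
pos 3: 9: hit
pos 4: 4: miss, frames {8,9,4}
pos 5: 2: miss, evict 8, frames {9,4,2}
At position 5, page 8 is evicted.

8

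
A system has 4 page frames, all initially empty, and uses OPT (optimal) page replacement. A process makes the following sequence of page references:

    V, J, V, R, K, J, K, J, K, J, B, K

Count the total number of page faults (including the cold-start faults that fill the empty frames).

V -> miss, frames (V)
J -> miss, frames (V J)
V -> hit
R -> miss, frames (V J R)
K -> miss, frames (V J R K)
J -> hit
K -> hit
J -> hit
K -> hit
J -> hit
B -> miss, evict R, frames (V J K B)
K -> hit
Page faults: 5.

5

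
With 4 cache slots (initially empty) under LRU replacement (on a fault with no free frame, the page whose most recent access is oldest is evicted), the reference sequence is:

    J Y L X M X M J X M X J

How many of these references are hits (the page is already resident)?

6

J -> miss, frames (J)
Y -> miss, frames (J Y)
L -> miss, frames (J Y L)
X -> miss, frames (J Y L X)
M -> miss, evict J, frames (Y L X M)
X -> hit
M -> hit
J -> miss, evict Y, frames (L X M J)
X -> hit
M -> hit
X -> hit
J -> hit
Hits: 6.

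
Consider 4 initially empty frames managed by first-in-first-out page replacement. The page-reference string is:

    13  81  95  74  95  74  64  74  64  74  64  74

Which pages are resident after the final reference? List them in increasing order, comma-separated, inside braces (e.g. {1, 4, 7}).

{64, 74, 81, 95}

13 → fault, frames {13}
81 → fault, frames {13,81}
95 → fault, frames {13,81,95}
74 → fault, frames {13,81,95,74}
95 → hit
74 → hit
64 → fault, evict 13, frames {81,95,74,64}
74 → hit
64 → hit
74 → hit
64 → hit
74 → hit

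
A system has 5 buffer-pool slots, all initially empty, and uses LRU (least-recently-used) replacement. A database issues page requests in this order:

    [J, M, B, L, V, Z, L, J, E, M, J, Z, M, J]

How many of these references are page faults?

J: miss, frames [J]
M: miss, frames [J, M]
B: miss, frames [J, M, B]
L: miss, frames [J, M, B, L]
V: miss, frames [J, M, B, L, V]
Z: miss, evict J, frames [M, B, L, V, Z]
L: hit
J: miss, evict M, frames [B, V, Z, L, J]
E: miss, evict B, frames [V, Z, L, J, E]
M: miss, evict V, frames [Z, L, J, E, M]
J: hit
Z: hit
M: hit
J: hit
Page faults: 9.

9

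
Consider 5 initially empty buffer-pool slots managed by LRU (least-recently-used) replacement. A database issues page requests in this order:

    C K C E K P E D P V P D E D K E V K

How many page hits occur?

C -> miss, frames [C]
K -> miss, frames [C, K]
C -> hit
E -> miss, frames [K, C, E]
K -> hit
P -> miss, frames [C, E, K, P]
E -> hit
D -> miss, frames [C, K, P, E, D]
P -> hit
V -> miss, evict C, frames [K, E, D, P, V]
P -> hit
D -> hit
E -> hit
D -> hit
K -> hit
E -> hit
V -> hit
K -> hit
Hits: 12.

12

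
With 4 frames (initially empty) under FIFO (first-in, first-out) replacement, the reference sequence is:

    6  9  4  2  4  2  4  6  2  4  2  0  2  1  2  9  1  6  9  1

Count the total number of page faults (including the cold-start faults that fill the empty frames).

8

6 -> miss, frames (6)
9 -> miss, frames (6 9)
4 -> miss, frames (6 9 4)
2 -> miss, frames (6 9 4 2)
4 -> hit
2 -> hit
4 -> hit
6 -> hit
2 -> hit
4 -> hit
2 -> hit
0 -> miss, evict 6, frames (9 4 2 0)
2 -> hit
1 -> miss, evict 9, frames (4 2 0 1)
2 -> hit
9 -> miss, evict 4, frames (2 0 1 9)
1 -> hit
6 -> miss, evict 2, frames (0 1 9 6)
9 -> hit
1 -> hit
Page faults: 8.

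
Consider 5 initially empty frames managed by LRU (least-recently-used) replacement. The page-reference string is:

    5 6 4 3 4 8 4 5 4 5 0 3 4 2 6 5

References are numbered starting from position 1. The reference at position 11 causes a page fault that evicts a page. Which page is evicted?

6

pos 1: 5 -> miss, frames [5]
pos 2: 6 -> miss, frames [5, 6]
pos 3: 4 -> miss, frames [5, 6, 4]
pos 4: 3 -> miss, frames [5, 6, 4, 3]
pos 5: 4 -> hit
pos 6: 8 -> miss, frames [5, 6, 3, 4, 8]
pos 7: 4 -> hit
pos 8: 5 -> hit
pos 9: 4 -> hit
pos 10: 5 -> hit
pos 11: 0 -> miss, evict 6, frames [3, 8, 4, 5, 0]
At position 11, page 6 is evicted.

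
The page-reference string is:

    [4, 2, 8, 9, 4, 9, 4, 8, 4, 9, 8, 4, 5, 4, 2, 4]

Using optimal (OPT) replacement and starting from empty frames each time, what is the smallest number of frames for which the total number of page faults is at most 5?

4

f=1: 16 faults
f=2: 9 faults
f=3: 6 faults
f=4: 5 faults
f=5: 5 faults
Smallest f with faults ≤ 5 is 4.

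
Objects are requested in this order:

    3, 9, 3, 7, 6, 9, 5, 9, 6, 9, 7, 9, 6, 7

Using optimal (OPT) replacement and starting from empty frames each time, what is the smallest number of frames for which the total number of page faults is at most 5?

f=1: 14 faults
f=2: 8 faults
f=3: 6 faults
f=4: 5 faults
f=5: 5 faults
Smallest f with faults ≤ 5 is 4.

4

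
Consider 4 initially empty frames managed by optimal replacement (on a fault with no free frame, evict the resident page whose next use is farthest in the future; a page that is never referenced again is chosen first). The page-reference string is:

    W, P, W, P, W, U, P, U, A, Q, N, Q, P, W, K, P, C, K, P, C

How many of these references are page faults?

W: fault, frames (W)
P: fault, frames (W P)
W: hit
P: hit
W: hit
U: fault, frames (W P U)
P: hit
U: hit
A: fault, frames (W P U A)
Q: fault, evict A, frames (W P U Q)
N: fault, evict U, frames (W P Q N)
Q: hit
P: hit
W: hit
K: fault, evict N, frames (W P Q K)
P: hit
C: fault, evict Q, frames (W P K C)
K: hit
P: hit
C: hit
Page faults: 8.

8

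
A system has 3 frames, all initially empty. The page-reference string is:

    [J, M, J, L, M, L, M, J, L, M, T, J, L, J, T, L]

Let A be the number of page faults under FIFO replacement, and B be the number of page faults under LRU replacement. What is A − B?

Under FIFO: F F . F . . . . . . F F . . . . → 5 faults.
Under LRU: F F . F . . . . . . F F F . . . → 6 faults.
A − B = 5 − 6 = -1.

-1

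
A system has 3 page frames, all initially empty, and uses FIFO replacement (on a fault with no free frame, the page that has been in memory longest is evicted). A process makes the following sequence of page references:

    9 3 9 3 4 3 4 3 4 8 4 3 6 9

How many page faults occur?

6

9 → miss, frames {9}
3 → miss, frames {9,3}
9 → hit
3 → hit
4 → miss, frames {9,3,4}
3 → hit
4 → hit
3 → hit
4 → hit
8 → miss, evict 9, frames {3,4,8}
4 → hit
3 → hit
6 → miss, evict 3, frames {4,8,6}
9 → miss, evict 4, frames {8,6,9}
Page faults: 6.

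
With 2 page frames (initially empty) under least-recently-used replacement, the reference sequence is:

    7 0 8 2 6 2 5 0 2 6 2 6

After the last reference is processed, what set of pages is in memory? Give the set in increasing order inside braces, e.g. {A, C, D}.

{2, 6}

7 -> miss, frames {7}
0 -> miss, frames {7,0}
8 -> miss, evict 7, frames {0,8}
2 -> miss, evict 0, frames {8,2}
6 -> miss, evict 8, frames {2,6}
2 -> hit
5 -> miss, evict 6, frames {2,5}
0 -> miss, evict 2, frames {5,0}
2 -> miss, evict 5, frames {0,2}
6 -> miss, evict 0, frames {2,6}
2 -> hit
6 -> hit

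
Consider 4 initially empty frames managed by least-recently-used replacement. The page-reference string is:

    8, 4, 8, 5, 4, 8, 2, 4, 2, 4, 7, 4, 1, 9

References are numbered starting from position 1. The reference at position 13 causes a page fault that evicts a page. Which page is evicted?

8

pos 1: 8: fault, frames {8}
pos 2: 4: fault, frames {8,4}
pos 3: 8: hit
pos 4: 5: fault, frames {4,8,5}
pos 5: 4: hit
pos 6: 8: hit
pos 7: 2: fault, frames {5,4,8,2}
pos 8: 4: hit
pos 9: 2: hit
pos 10: 4: hit
pos 11: 7: fault, evict 5, frames {8,2,4,7}
pos 12: 4: hit
pos 13: 1: fault, evict 8, frames {2,7,4,1}
At position 13, page 8 is evicted.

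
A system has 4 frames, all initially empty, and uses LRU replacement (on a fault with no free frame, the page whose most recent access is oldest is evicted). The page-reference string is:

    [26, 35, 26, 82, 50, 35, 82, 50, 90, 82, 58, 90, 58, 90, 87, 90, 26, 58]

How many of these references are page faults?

8

26 -> miss, frames {26}
35 -> miss, frames {26,35}
26 -> hit
82 -> miss, frames {35,26,82}
50 -> miss, frames {35,26,82,50}
35 -> hit
82 -> hit
50 -> hit
90 -> miss, evict 26, frames {35,82,50,90}
82 -> hit
58 -> miss, evict 35, frames {50,90,82,58}
90 -> hit
58 -> hit
90 -> hit
87 -> miss, evict 50, frames {82,58,90,87}
90 -> hit
26 -> miss, evict 82, frames {58,87,90,26}
58 -> hit
Page faults: 8.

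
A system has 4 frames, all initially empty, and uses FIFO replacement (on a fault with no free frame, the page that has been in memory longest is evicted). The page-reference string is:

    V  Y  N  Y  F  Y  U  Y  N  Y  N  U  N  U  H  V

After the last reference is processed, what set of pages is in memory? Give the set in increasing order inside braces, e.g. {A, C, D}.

V: miss, frames {V}
Y: miss, frames {V,Y}
N: miss, frames {V,Y,N}
Y: hit
F: miss, frames {V,Y,N,F}
Y: hit
U: miss, evict V, frames {Y,N,F,U}
Y: hit
N: hit
Y: hit
N: hit
U: hit
N: hit
U: hit
H: miss, evict Y, frames {N,F,U,H}
V: miss, evict N, frames {F,U,H,V}

{F, H, U, V}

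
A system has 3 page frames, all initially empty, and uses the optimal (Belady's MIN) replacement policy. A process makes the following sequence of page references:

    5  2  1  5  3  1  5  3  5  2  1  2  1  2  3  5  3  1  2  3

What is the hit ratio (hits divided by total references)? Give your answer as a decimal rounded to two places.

5: miss, frames {5}
2: miss, frames {5,2}
1: miss, frames {5,2,1}
5: hit
3: miss, evict 2, frames {5,1,3}
1: hit
5: hit
3: hit
5: hit
2: miss, evict 5, frames {1,3,2}
1: hit
2: hit
1: hit
2: hit
3: hit
5: miss, evict 2, frames {1,3,5}
3: hit
1: hit
2: miss, evict 5, frames {1,3,2}
3: hit
Hits: 13 of 20 references → 13/20 = 0.6500.

0.65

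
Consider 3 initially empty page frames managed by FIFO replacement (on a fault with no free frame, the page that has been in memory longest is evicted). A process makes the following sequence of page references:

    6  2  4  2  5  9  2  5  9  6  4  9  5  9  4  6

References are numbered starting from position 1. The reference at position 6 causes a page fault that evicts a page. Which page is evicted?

2

pos 1: 6 → fault, frames [6]
pos 2: 2 → fault, frames [6, 2]
pos 3: 4 → fault, frames [6, 2, 4]
pos 4: 2 → hit
pos 5: 5 → fault, evict 6, frames [2, 4, 5]
pos 6: 9 → fault, evict 2, frames [4, 5, 9]
At position 6, page 2 is evicted.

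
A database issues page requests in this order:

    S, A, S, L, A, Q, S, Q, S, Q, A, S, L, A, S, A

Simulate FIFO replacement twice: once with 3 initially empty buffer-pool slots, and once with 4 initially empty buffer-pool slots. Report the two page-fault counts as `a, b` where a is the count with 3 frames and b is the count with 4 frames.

3 frames: F F . F . F F . . . F . F . . . → 7 faults.
4 frames: F F . F . F . . . . . . . . . . → 4 faults.
4 < 7: adding a frame reduced faults, as is typical.

7, 4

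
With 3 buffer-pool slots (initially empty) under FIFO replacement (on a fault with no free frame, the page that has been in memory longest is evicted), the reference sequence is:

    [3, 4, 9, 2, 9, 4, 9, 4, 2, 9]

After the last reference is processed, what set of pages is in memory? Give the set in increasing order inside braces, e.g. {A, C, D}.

3 → miss, frames (3)
4 → miss, frames (3 4)
9 → miss, frames (3 4 9)
2 → miss, evict 3, frames (4 9 2)
9 → hit
4 → hit
9 → hit
4 → hit
2 → hit
9 → hit

{2, 4, 9}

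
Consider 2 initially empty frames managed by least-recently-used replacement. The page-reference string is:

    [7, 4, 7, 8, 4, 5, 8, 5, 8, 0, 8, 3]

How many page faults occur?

7: miss, frames [7]
4: miss, frames [7, 4]
7: hit
8: miss, evict 4, frames [7, 8]
4: miss, evict 7, frames [8, 4]
5: miss, evict 8, frames [4, 5]
8: miss, evict 4, frames [5, 8]
5: hit
8: hit
0: miss, evict 5, frames [8, 0]
8: hit
3: miss, evict 0, frames [8, 3]
Page faults: 8.

8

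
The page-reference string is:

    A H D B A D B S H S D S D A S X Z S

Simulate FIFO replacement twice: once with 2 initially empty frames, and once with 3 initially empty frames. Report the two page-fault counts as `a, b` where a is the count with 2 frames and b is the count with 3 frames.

15, 12

2 frames: F F F F F F F F F . F F . F . F F F → 15 faults.
3 frames: F F F F F . . F F . F . . F F F F . → 12 faults.
12 < 15: adding a frame reduced faults, as is typical.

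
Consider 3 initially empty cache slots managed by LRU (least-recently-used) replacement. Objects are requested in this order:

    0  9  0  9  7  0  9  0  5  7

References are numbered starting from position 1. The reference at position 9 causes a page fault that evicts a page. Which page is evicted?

pos 1: 0 -> miss, frames {0}
pos 2: 9 -> miss, frames {0,9}
pos 3: 0 -> hit
pos 4: 9 -> hit
pos 5: 7 -> miss, frames {0,9,7}
pos 6: 0 -> hit
pos 7: 9 -> hit
pos 8: 0 -> hit
pos 9: 5 -> miss, evict 7, frames {9,0,5}
At position 9, page 7 is evicted.

7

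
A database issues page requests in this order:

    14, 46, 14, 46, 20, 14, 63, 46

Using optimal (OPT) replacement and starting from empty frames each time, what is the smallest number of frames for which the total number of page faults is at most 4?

f=1: 8 faults
f=2: 5 faults
f=3: 4 faults
f=4: 4 faults
Smallest f with faults ≤ 4 is 3.

3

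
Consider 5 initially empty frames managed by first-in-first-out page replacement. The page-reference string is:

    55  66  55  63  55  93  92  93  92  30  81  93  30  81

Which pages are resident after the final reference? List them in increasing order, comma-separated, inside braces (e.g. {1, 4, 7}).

55 -> fault, frames [55]
66 -> fault, frames [55, 66]
55 -> hit
63 -> fault, frames [55, 66, 63]
55 -> hit
93 -> fault, frames [55, 66, 63, 93]
92 -> fault, frames [55, 66, 63, 93, 92]
93 -> hit
92 -> hit
30 -> fault, evict 55, frames [66, 63, 93, 92, 30]
81 -> fault, evict 66, frames [63, 93, 92, 30, 81]
93 -> hit
30 -> hit
81 -> hit

{30, 63, 81, 92, 93}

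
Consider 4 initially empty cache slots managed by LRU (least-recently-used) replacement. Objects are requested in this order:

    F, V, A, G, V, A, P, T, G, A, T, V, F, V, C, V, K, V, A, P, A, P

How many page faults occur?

13

F → miss, frames {F}
V → miss, frames {F,V}
A → miss, frames {F,V,A}
G → miss, frames {F,V,A,G}
V → hit
A → hit
P → miss, evict F, frames {G,V,A,P}
T → miss, evict G, frames {V,A,P,T}
G → miss, evict V, frames {A,P,T,G}
A → hit
T → hit
V → miss, evict P, frames {G,A,T,V}
F → miss, evict G, frames {A,T,V,F}
V → hit
C → miss, evict A, frames {T,F,V,C}
V → hit
K → miss, evict T, frames {F,C,V,K}
V → hit
A → miss, evict F, frames {C,K,V,A}
P → miss, evict C, frames {K,V,A,P}
A → hit
P → hit
Page faults: 13.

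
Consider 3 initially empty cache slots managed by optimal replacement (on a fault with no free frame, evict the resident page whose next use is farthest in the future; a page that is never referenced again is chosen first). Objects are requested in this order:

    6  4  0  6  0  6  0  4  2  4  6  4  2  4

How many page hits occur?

10

6 -> miss, frames {6}
4 -> miss, frames {6,4}
0 -> miss, frames {6,4,0}
6 -> hit
0 -> hit
6 -> hit
0 -> hit
4 -> hit
2 -> miss, evict 0, frames {6,4,2}
4 -> hit
6 -> hit
4 -> hit
2 -> hit
4 -> hit
Hits: 10.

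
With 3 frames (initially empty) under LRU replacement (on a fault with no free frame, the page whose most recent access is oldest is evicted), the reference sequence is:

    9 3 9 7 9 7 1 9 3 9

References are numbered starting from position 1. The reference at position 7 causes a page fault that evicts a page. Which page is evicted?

pos 1: 9 → miss, frames (9)
pos 2: 3 → miss, frames (9 3)
pos 3: 9 → hit
pos 4: 7 → miss, frames (3 9 7)
pos 5: 9 → hit
pos 6: 7 → hit
pos 7: 1 → miss, evict 3, frames (9 7 1)
At position 7, page 3 is evicted.

3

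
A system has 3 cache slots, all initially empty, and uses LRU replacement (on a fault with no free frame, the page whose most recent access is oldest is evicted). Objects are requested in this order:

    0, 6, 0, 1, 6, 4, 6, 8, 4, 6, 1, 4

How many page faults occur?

0 → miss, frames {0}
6 → miss, frames {0,6}
0 → hit
1 → miss, frames {6,0,1}
6 → hit
4 → miss, evict 0, frames {1,6,4}
6 → hit
8 → miss, evict 1, frames {4,6,8}
4 → hit
6 → hit
1 → miss, evict 8, frames {4,6,1}
4 → hit
Page faults: 6.

6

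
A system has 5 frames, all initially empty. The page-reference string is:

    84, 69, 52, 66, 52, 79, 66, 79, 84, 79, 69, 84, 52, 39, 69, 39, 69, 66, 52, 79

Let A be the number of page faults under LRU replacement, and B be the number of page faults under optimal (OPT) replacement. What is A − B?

2

Under LRU: F F F F . F . . . . . . . F . . . F . F → 8 faults.
Under OPT: F F F F . F . . . . . . . F . . . . . . → 6 faults.
A − B = 8 − 6 = 2.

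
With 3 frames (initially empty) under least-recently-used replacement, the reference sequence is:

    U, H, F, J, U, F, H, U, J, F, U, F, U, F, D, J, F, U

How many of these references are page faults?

U: miss, frames {U}
H: miss, frames {U,H}
F: miss, frames {U,H,F}
J: miss, evict U, frames {H,F,J}
U: miss, evict H, frames {F,J,U}
F: hit
H: miss, evict J, frames {U,F,H}
U: hit
J: miss, evict F, frames {H,U,J}
F: miss, evict H, frames {U,J,F}
U: hit
F: hit
U: hit
F: hit
D: miss, evict J, frames {U,F,D}
J: miss, evict U, frames {F,D,J}
F: hit
U: miss, evict D, frames {J,F,U}
Page faults: 11.

11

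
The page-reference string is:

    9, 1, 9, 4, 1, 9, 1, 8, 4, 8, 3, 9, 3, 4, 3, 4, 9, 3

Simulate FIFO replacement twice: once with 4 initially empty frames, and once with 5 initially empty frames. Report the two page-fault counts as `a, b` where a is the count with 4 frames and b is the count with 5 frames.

4 frames: F F . F . . . F . . F F . . . . . . → 6 faults.
5 frames: F F . F . . . F . . F . . . . . . . → 5 faults.
5 < 6: adding a frame reduced faults, as is typical.

6, 5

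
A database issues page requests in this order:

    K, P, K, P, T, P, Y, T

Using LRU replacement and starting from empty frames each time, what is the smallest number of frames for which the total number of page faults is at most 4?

f=1: 8 faults
f=2: 5 faults
f=3: 4 faults
f=4: 4 faults
Smallest f with faults ≤ 4 is 3.

3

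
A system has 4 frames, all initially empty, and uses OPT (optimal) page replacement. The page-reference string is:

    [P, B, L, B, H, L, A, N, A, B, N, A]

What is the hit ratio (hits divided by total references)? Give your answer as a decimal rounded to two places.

0.50

P -> fault, frames {P}
B -> fault, frames {P,B}
L -> fault, frames {P,B,L}
B -> hit
H -> fault, frames {P,B,L,H}
L -> hit
A -> fault, evict H, frames {P,B,L,A}
N -> fault, evict L, frames {P,B,A,N}
A -> hit
B -> hit
N -> hit
A -> hit
Hits: 6 of 12 references → 6/12 = 0.5000.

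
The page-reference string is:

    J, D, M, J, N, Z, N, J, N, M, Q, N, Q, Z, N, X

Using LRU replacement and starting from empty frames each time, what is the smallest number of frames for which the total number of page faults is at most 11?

f=1: 16 faults
f=2: 13 faults
f=3: 9 faults
f=4: 8 faults
f=5: 7 faults
f=6: 7 faults
f=7: 7 faults
Smallest f with faults ≤ 11 is 3.

3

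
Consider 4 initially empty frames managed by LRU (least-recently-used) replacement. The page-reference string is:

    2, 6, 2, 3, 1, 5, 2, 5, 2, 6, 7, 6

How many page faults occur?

2 -> miss, frames (2)
6 -> miss, frames (2 6)
2 -> hit
3 -> miss, frames (6 2 3)
1 -> miss, frames (6 2 3 1)
5 -> miss, evict 6, frames (2 3 1 5)
2 -> hit
5 -> hit
2 -> hit
6 -> miss, evict 3, frames (1 5 2 6)
7 -> miss, evict 1, frames (5 2 6 7)
6 -> hit
Page faults: 7.

7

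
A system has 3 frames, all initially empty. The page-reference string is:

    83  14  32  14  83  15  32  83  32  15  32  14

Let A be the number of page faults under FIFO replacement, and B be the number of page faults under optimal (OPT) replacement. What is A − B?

Under FIFO: F F F . . F . F . . . F → 6 faults.
Under OPT: F F F . . F . . . . . F → 5 faults.
A − B = 6 − 5 = 1.

1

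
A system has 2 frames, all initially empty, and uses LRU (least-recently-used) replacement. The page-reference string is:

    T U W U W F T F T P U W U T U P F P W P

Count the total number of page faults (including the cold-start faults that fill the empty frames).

12

T -> miss, frames [T]
U -> miss, frames [T, U]
W -> miss, evict T, frames [U, W]
U -> hit
W -> hit
F -> miss, evict U, frames [W, F]
T -> miss, evict W, frames [F, T]
F -> hit
T -> hit
P -> miss, evict F, frames [T, P]
U -> miss, evict T, frames [P, U]
W -> miss, evict P, frames [U, W]
U -> hit
T -> miss, evict W, frames [U, T]
U -> hit
P -> miss, evict T, frames [U, P]
F -> miss, evict U, frames [P, F]
P -> hit
W -> miss, evict F, frames [P, W]
P -> hit
Page faults: 12.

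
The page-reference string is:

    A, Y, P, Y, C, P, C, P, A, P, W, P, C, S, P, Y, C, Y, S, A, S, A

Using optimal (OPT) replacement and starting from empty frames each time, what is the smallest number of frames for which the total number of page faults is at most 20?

2

f=1: 22 faults
f=2: 12 faults
f=3: 8 faults
f=4: 7 faults
f=5: 6 faults
f=6: 6 faults
Smallest f with faults ≤ 20 is 2.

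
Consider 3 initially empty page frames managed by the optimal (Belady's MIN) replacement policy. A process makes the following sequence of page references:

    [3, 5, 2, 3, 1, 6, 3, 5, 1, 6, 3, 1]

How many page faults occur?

3 -> fault, frames {3}
5 -> fault, frames {3,5}
2 -> fault, frames {3,5,2}
3 -> hit
1 -> fault, evict 2, frames {3,5,1}
6 -> fault, evict 1, frames {3,5,6}
3 -> hit
5 -> hit
1 -> fault, evict 5, frames {3,6,1}
6 -> hit
3 -> hit
1 -> hit
Page faults: 6.

6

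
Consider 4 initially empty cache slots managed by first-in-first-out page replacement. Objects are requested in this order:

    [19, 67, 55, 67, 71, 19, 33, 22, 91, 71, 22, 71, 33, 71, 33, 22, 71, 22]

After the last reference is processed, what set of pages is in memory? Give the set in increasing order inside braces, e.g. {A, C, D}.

19 → fault, frames {19}
67 → fault, frames {19,67}
55 → fault, frames {19,67,55}
67 → hit
71 → fault, frames {19,67,55,71}
19 → hit
33 → fault, evict 19, frames {67,55,71,33}
22 → fault, evict 67, frames {55,71,33,22}
91 → fault, evict 55, frames {71,33,22,91}
71 → hit
22 → hit
71 → hit
33 → hit
71 → hit
33 → hit
22 → hit
71 → hit
22 → hit

{22, 33, 71, 91}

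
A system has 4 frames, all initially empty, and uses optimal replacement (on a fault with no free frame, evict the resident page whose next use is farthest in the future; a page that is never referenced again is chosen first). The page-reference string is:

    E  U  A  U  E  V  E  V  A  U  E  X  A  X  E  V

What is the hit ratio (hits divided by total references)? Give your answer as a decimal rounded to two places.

0.69

E -> fault, frames [E]
U -> fault, frames [E, U]
A -> fault, frames [E, U, A]
U -> hit
E -> hit
V -> fault, frames [E, U, A, V]
E -> hit
V -> hit
A -> hit
U -> hit
E -> hit
X -> fault, evict U, frames [E, A, V, X]
A -> hit
X -> hit
E -> hit
V -> hit
Hits: 11 of 16 references → 11/16 = 0.6875.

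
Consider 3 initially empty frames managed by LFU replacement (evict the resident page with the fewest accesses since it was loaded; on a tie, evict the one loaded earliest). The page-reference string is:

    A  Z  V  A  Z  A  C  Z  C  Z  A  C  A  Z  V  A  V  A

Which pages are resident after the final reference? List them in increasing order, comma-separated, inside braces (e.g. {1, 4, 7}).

A: miss, frames [A]
Z: miss, frames [A, Z]
V: miss, frames [A, Z, V]
A: hit
Z: hit
A: hit
C: miss, evict V, frames [A, Z, C]
Z: hit
C: hit
Z: hit
A: hit
C: hit
A: hit
Z: hit
V: miss, evict C, frames [A, Z, V]
A: hit
V: hit
A: hit

{A, V, Z}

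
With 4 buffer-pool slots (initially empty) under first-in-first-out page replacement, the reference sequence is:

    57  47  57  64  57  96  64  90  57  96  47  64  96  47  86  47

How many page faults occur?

10

57 → fault, frames (57)
47 → fault, frames (57 47)
57 → hit
64 → fault, frames (57 47 64)
57 → hit
96 → fault, frames (57 47 64 96)
64 → hit
90 → fault, evict 57, frames (47 64 96 90)
57 → fault, evict 47, frames (64 96 90 57)
96 → hit
47 → fault, evict 64, frames (96 90 57 47)
64 → fault, evict 96, frames (90 57 47 64)
96 → fault, evict 90, frames (57 47 64 96)
47 → hit
86 → fault, evict 57, frames (47 64 96 86)
47 → hit
Page faults: 10.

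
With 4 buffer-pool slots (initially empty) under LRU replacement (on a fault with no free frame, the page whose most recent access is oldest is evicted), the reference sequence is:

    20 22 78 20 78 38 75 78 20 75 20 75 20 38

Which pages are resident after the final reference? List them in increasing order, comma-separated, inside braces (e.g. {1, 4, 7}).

20 -> miss, frames (20)
22 -> miss, frames (20 22)
78 -> miss, frames (20 22 78)
20 -> hit
78 -> hit
38 -> miss, frames (22 20 78 38)
75 -> miss, evict 22, frames (20 78 38 75)
78 -> hit
20 -> hit
75 -> hit
20 -> hit
75 -> hit
20 -> hit
38 -> hit

{20, 38, 75, 78}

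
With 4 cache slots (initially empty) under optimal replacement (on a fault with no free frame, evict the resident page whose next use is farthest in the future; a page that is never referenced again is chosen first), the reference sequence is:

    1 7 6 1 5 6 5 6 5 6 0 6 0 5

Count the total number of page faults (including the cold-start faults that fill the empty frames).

1 → fault, frames [1]
7 → fault, frames [1, 7]
6 → fault, frames [1, 7, 6]
1 → hit
5 → fault, frames [1, 7, 6, 5]
6 → hit
5 → hit
6 → hit
5 → hit
6 → hit
0 → fault, evict 7, frames [1, 6, 5, 0]
6 → hit
0 → hit
5 → hit
Page faults: 5.

5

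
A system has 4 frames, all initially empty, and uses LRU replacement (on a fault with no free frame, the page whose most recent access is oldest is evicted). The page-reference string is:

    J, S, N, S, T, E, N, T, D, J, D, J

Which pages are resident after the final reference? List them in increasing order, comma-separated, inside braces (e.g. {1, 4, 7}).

J → fault, frames {J}
S → fault, frames {J,S}
N → fault, frames {J,S,N}
S → hit
T → fault, frames {J,N,S,T}
E → fault, evict J, frames {N,S,T,E}
N → hit
T → hit
D → fault, evict S, frames {E,N,T,D}
J → fault, evict E, frames {N,T,D,J}
D → hit
J → hit

{D, J, N, T}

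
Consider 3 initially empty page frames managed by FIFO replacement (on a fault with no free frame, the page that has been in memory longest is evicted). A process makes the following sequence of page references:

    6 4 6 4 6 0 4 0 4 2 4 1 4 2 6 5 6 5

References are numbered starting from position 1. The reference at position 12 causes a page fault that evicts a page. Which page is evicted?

pos 1: 6: fault, frames {6}
pos 2: 4: fault, frames {6,4}
pos 3: 6: hit
pos 4: 4: hit
pos 5: 6: hit
pos 6: 0: fault, frames {6,4,0}
pos 7: 4: hit
pos 8: 0: hit
pos 9: 4: hit
pos 10: 2: fault, evict 6, frames {4,0,2}
pos 11: 4: hit
pos 12: 1: fault, evict 4, frames {0,2,1}
At position 12, page 4 is evicted.

4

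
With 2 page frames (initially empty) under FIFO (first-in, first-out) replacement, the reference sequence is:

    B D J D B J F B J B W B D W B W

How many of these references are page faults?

11

B: fault, frames (B)
D: fault, frames (B D)
J: fault, evict B, frames (D J)
D: hit
B: fault, evict D, frames (J B)
J: hit
F: fault, evict J, frames (B F)
B: hit
J: fault, evict B, frames (F J)
B: fault, evict F, frames (J B)
W: fault, evict J, frames (B W)
B: hit
D: fault, evict B, frames (W D)
W: hit
B: fault, evict W, frames (D B)
W: fault, evict D, frames (B W)
Page faults: 11.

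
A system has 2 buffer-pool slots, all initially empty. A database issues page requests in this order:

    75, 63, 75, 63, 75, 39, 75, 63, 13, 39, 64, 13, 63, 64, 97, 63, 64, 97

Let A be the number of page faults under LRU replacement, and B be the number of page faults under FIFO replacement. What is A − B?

-1

Under LRU: F F . . . F . F F F F F F F F F F F → 14 faults.
Under FIFO: F F . . . F F F F F F F F F F F F F → 15 faults.
A − B = 14 − 15 = -1.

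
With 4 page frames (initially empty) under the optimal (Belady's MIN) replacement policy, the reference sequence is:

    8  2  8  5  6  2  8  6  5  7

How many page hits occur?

8: fault, frames (8)
2: fault, frames (8 2)
8: hit
5: fault, frames (8 2 5)
6: fault, frames (8 2 5 6)
2: hit
8: hit
6: hit
5: hit
7: fault, evict 6, frames (8 2 5 7)
Hits: 5.

5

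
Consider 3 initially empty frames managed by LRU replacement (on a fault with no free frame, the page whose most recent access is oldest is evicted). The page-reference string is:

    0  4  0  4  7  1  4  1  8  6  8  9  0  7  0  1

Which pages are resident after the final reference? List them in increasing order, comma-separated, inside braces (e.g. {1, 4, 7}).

0 → fault, frames {0}
4 → fault, frames {0,4}
0 → hit
4 → hit
7 → fault, frames {0,4,7}
1 → fault, evict 0, frames {4,7,1}
4 → hit
1 → hit
8 → fault, evict 7, frames {4,1,8}
6 → fault, evict 4, frames {1,8,6}
8 → hit
9 → fault, evict 1, frames {6,8,9}
0 → fault, evict 6, frames {8,9,0}
7 → fault, evict 8, frames {9,0,7}
0 → hit
1 → fault, evict 9, frames {7,0,1}

{0, 1, 7}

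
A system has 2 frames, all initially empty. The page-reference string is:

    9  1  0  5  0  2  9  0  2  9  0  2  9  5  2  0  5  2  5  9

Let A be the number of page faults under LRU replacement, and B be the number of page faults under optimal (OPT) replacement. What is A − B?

5

Under LRU: F F F F . F F F F F F F F F F F F F . F → 18 faults.
Under OPT: F F F F . F F . F . F . F F . F . F . F → 13 faults.
A − B = 18 − 13 = 5.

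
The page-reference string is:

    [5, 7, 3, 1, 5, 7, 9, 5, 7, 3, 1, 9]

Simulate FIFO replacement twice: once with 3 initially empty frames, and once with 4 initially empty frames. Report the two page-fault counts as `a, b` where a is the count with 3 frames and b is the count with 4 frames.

3 frames: F F F F F F F . . F F . → 9 faults.
4 frames: F F F F . . F F F F F F → 10 faults.
10 > 9: adding a frame increased faults — Belady's anomaly.

9, 10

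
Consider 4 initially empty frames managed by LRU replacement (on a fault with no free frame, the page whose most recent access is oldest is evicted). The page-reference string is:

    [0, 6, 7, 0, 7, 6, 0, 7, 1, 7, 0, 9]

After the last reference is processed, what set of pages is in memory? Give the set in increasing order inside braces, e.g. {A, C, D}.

{0, 1, 7, 9}

0: miss, frames [0]
6: miss, frames [0, 6]
7: miss, frames [0, 6, 7]
0: hit
7: hit
6: hit
0: hit
7: hit
1: miss, frames [6, 0, 7, 1]
7: hit
0: hit
9: miss, evict 6, frames [1, 7, 0, 9]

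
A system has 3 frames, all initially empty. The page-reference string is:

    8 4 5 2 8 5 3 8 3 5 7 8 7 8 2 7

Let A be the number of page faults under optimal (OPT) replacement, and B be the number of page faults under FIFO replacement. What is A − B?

-3

Under OPT: F F F F . . F . . . F . . . F . → 7 faults.
Under FIFO: F F F F F . F . . F F F . . F . → 10 faults.
A − B = 7 − 10 = -3.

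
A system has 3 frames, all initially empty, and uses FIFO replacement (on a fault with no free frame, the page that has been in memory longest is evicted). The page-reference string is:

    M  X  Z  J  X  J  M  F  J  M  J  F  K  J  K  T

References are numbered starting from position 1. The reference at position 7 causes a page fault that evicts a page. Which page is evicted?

X

pos 1: M → miss, frames (M)
pos 2: X → miss, frames (M X)
pos 3: Z → miss, frames (M X Z)
pos 4: J → miss, evict M, frames (X Z J)
pos 5: X → hit
pos 6: J → hit
pos 7: M → miss, evict X, frames (Z J M)
At position 7, page X is evicted.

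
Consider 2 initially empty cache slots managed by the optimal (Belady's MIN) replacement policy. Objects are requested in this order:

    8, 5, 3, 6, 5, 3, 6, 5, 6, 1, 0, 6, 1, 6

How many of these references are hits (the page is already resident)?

5

8 → fault, frames [8]
5 → fault, frames [8, 5]
3 → fault, evict 8, frames [5, 3]
6 → fault, evict 3, frames [5, 6]
5 → hit
3 → fault, evict 5, frames [6, 3]
6 → hit
5 → fault, evict 3, frames [6, 5]
6 → hit
1 → fault, evict 5, frames [6, 1]
0 → fault, evict 1, frames [6, 0]
6 → hit
1 → fault, evict 0, frames [6, 1]
6 → hit
Hits: 5.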